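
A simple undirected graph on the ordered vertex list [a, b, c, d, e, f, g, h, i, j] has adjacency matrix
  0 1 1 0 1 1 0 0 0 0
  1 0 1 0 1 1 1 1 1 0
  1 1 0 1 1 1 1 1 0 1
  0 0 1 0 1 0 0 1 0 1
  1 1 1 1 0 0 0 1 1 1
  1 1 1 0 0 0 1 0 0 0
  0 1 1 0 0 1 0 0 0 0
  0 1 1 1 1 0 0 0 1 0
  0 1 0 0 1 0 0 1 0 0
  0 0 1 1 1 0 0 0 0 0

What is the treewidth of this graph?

3

A width-3 tree decomposition is:
Bags: B1 = {b, c, e, h}  B2 = {a, b, c, e}  B3 = {c, d, e, h}  B4 = {b, e, h, i}  B5 = {a, b, c, f}  B6 = {c, d, e, j}  B7 = {b, c, f, g}
Tree: B1–B2, B1–B3, B1–B4, B2–B5, B3–B6, B5–B7
Every bag has size at most 4, so the width is 4 − 1 = 3 and tw(G) ≤ 3. On the other hand G contains the 4-clique {c, d, e, j}. A clique must lie in a single bag of any decomposition, so no decomposition can have width below 3. Therefore the treewidth is 3.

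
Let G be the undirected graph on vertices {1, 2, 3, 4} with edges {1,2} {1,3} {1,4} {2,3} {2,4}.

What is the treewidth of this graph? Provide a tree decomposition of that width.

Treewidth 2.
One such decomposition:
Bags: B1 = {1, 2, 3}  B2 = {1, 2, 4}
Tree: B1–B2

Every bag has size at most 3, so the width is 3 − 1 = 2 and tw(G) ≤ 2. For the lower bound, the 3 vertices {1, 2, 3} are pairwise adjacent, and any tree decomposition puts a clique entirely inside one bag — forcing width ≥ 2. Combining the bounds, tw(G) = 2.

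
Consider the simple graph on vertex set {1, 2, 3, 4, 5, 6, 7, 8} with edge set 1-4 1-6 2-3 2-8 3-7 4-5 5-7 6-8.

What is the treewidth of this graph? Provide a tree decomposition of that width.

Treewidth 2.
One optimal decomposition is:
Bags: B1 = {1, 4, 6}  B2 = {4, 6, 8}  B3 = {2, 4, 8}  B4 = {2, 3, 4}  B5 = {3, 4, 7}  B6 = {4, 5, 7}
Tree: B1–B2, B2–B3, B3–B4, B4–B5, B5–B6

Every bag has size at most 3, so the width is 3 − 1 = 2 and tw(G) ≤ 2. The edges 4–1–6–8–2–3–7–5–4 form a cycle, so G is not a tree and its treewidth is at least 2. Combining the bounds, tw(G) = 2.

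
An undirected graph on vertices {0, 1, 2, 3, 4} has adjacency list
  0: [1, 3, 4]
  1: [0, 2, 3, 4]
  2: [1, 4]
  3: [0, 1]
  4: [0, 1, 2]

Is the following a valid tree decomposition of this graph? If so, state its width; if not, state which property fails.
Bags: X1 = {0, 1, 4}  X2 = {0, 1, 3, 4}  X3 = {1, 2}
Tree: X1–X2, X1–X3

A tree decomposition must satisfy three properties: every vertex lies in some bag; for every edge, both endpoints lie together in some bag; and for every vertex, the bags containing it form a connected subtree. Here edge (4,2) lies in no bag, so the decomposition is invalid.

No — edge (4,2) lies in no bag.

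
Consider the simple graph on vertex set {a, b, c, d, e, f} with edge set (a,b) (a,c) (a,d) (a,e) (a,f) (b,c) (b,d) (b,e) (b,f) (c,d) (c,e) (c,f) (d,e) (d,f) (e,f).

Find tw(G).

A width-5 tree decomposition is:
Bags: B1 = {a, b, c, d, e, f}
Tree: (single bag)
With just one bag of size 6, the width is 6 − 1 = 5, so tw(G) ≤ 5. On the other hand G contains the 6-clique {a, b, c, d, e, f}. A clique must lie in a single bag of any decomposition, so no decomposition can have width below 5. The upper and lower bounds meet at 5, so that is the treewidth.

5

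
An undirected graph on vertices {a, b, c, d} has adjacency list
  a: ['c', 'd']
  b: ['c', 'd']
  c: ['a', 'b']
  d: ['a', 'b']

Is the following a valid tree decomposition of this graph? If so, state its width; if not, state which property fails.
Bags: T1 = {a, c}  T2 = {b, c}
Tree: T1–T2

A tree decomposition must satisfy three properties: every vertex lies in some bag; for every edge, both endpoints lie together in some bag; and for every vertex, the bags containing it form a connected subtree. Here vertex d appears in no bag, so the decomposition is invalid.

No — vertex d appears in no bag.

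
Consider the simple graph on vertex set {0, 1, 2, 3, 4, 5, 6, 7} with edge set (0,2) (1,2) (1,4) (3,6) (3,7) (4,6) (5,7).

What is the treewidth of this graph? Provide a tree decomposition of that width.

Each bag holds 2 vertices, so the decomposition has width 1, which upper-bounds the treewidth. Any graph with an edge has treewidth ≥ 1, and G has the edge 5–7. Therefore the treewidth is 1.

Treewidth 1.
Bags: B1 = {5, 7}  B2 = {3, 7}  B3 = {3, 6}  B4 = {4, 6}  B5 = {1, 4}  B6 = {1, 2}  B7 = {0, 2}
Tree: B1–B2, B2–B3, B3–B4, B4–B5, B5–B6, B6–B7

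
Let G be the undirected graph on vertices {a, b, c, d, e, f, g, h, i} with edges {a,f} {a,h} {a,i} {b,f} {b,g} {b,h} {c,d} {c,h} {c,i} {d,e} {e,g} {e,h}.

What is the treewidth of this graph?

A width-3 tree decomposition is:
Bags: B1 = {a, c, f, i}  B2 = {a, c, f, h}  B3 = {b, c, f, h}  B4 = {b, c, d, h}  B5 = {b, d, e, h}  B6 = {b, d, e, g}
Tree: B1–B2, B2–B3, B3–B4, B4–B5, B5–B6
Every bag has size at most 4, so the width is 4 − 1 = 3 and tw(G) ≤ 3. For the lower bound: the 4 vertex sets {a,f,i}, {c}, {h}, {b,d,e,g} are disjoint, each induces a connected subgraph, and every pair is joined by at least one edge of G. Contracting each set to a single vertex therefore yields K_{4} as a minor, and since treewidth is minor-monotone, tw(G) ≥ tw(K_{4}) = 3. Combining the bounds, tw(G) = 3.

3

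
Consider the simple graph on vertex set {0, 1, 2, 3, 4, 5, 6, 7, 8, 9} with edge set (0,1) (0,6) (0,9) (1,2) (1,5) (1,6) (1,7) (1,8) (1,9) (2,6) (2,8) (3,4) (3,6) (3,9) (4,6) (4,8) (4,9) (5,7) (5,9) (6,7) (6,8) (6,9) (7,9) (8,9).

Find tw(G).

3

A width-3 tree decomposition is:
Bags: B1 = {1, 6, 7, 9}  B2 = {0, 1, 6, 9}  B3 = {1, 6, 8, 9}  B4 = {1, 2, 6, 8}  B5 = {1, 5, 7, 9}  B6 = {4, 6, 8, 9}  B7 = {3, 4, 6, 9}
Tree: B1–B2, B2–B3, B3–B4, B1–B5, B3–B6, B6–B7
Every bag has size at most 4, so the width is 4 − 1 = 3 and tw(G) ≤ 3. For the lower bound, the 4 vertices {1, 5, 7, 9} are pairwise adjacent, and any tree decomposition puts a clique entirely inside one bag — forcing width ≥ 3. Hence tw(G) = 3 exactly.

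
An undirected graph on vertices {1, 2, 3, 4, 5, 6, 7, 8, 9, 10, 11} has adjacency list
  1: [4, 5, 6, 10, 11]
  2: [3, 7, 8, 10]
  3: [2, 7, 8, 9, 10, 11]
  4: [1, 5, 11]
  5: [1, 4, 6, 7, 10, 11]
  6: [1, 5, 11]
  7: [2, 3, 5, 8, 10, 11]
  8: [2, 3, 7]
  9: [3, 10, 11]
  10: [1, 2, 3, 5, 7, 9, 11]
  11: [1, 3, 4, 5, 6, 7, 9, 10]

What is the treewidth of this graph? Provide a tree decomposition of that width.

Treewidth 3.
One such decomposition:
Bags: B1 = {5, 7, 10, 11}  B2 = {3, 7, 10, 11}  B3 = {2, 3, 7, 10}  B4 = {2, 3, 7, 8}  B5 = {1, 5, 10, 11}  B6 = {3, 9, 10, 11}  B7 = {1, 4, 5, 11}  B8 = {1, 5, 6, 11}
Tree: B1–B2, B2–B3, B3–B4, B1–B5, B2–B6, B5–B7, B7–B8

The largest bag has 4 vertices, giving width 3; this decomposition certifies tw(G) ≤ 3. For the lower bound, the 4 vertices {2, 3, 7, 8} are pairwise adjacent, and any tree decomposition puts a clique entirely inside one bag — forcing width ≥ 3. Therefore the treewidth is 3.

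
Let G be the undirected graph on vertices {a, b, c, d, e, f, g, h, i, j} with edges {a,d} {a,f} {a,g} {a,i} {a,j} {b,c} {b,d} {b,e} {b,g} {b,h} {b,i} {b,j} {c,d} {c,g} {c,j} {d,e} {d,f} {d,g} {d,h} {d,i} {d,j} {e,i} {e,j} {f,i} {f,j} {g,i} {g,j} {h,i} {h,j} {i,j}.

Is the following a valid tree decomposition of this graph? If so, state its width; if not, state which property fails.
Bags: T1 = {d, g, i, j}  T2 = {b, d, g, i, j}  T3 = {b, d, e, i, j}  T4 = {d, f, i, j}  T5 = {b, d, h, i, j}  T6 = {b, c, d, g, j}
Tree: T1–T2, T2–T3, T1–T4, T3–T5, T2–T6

A tree decomposition must satisfy three properties: every vertex lies in some bag; for every edge, both endpoints lie together in some bag; and for every vertex, the bags containing it form a connected subtree. Here vertex a appears in no bag, so the decomposition is invalid.

No — vertex a appears in no bag.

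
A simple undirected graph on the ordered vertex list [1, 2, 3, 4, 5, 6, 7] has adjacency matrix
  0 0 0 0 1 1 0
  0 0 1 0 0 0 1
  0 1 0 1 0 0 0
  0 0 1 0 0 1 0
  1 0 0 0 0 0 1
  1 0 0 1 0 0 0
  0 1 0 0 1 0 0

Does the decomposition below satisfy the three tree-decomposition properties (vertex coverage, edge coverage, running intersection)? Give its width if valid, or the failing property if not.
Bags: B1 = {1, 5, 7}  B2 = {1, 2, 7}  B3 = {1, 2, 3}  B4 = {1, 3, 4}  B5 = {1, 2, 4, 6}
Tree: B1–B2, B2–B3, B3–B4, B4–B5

A tree decomposition must satisfy three properties: every vertex lies in some bag; for every edge, both endpoints lie together in some bag; and for every vertex, the bags containing it form a connected subtree. Here bags containing vertex 2 are not connected in the tree, so the decomposition is invalid.

No — bags containing vertex 2 are not connected in the tree.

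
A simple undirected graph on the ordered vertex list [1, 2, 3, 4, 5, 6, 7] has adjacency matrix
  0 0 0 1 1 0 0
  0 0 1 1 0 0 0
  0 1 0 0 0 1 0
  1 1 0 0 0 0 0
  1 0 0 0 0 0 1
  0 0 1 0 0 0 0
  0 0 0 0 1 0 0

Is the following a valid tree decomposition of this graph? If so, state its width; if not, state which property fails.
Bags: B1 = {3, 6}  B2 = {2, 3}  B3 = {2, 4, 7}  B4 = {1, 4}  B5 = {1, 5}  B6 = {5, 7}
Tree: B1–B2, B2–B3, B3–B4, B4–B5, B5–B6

No — bags containing vertex 7 are not connected in the tree.

A tree decomposition must satisfy three properties: every vertex lies in some bag; for every edge, both endpoints lie together in some bag; and for every vertex, the bags containing it form a connected subtree. Here bags containing vertex 7 are not connected in the tree, so the decomposition is invalid.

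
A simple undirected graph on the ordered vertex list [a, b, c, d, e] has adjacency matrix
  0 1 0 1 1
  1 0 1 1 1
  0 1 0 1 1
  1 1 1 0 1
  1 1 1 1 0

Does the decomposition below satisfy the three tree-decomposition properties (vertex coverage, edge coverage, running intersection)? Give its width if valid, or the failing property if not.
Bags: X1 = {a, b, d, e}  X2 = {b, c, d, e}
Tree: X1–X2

Yes; width 3.

Vertex coverage: the bags together contain {a, b, c, d, e}, the full vertex set. Edge coverage: each edge of G has both endpoints in at least one bag. Running intersection: for every vertex, the bags containing it form a connected subtree. All three properties hold, so this is a valid tree decomposition of width max|bag| − 1 = 3, and hence tw(G) ≤ 3.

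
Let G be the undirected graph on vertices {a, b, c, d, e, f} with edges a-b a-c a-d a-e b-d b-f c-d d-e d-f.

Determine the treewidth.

2

A width-2 tree decomposition is:
Bags: B1 = {a, c, d}  B2 = {a, d, e}  B3 = {a, b, d}  B4 = {b, d, f}
Tree: B1–B2, B1–B3, B3–B4
Every bag has size at most 3, so the width is 3 − 1 = 2 and tw(G) ≤ 2. On the other hand G contains the 3-clique {a, d, e}. A clique must lie in a single bag of any decomposition, so no decomposition can have width below 2. Combining the bounds, tw(G) = 2.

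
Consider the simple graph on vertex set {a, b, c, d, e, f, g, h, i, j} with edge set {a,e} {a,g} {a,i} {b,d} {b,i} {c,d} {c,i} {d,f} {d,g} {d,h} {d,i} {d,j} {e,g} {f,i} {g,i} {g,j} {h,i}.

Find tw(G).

2

A width-2 tree decomposition is:
Bags: B1 = {d, g, i}  B2 = {b, d, i}  B3 = {a, g, i}  B4 = {a, e, g}  B5 = {d, h, i}  B6 = {d, g, j}  B7 = {c, d, i}  B8 = {d, f, i}
Tree: B1–B2, B1–B3, B3–B4, B2–B5, B1–B6, B5–B7, B2–B8
Every bag has size at most 3, so the width is 3 − 1 = 2 and tw(G) ≤ 2. On the other hand G contains the 3-clique {d, g, j}. A clique must lie in a single bag of any decomposition, so no decomposition can have width below 2. The upper and lower bounds meet at 2, so that is the treewidth.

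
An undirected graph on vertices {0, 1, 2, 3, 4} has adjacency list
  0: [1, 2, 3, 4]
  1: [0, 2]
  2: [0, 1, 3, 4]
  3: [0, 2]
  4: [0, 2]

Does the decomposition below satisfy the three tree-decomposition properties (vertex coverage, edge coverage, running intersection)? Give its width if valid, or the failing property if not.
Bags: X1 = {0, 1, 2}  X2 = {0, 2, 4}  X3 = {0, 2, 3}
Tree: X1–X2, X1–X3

Yes; width 2.

Every vertex of G appears in some bag (union = {0, 1, 2, 3, 4}); every edge is covered by a bag; and for each vertex v the set of bags containing v is connected in the bag tree. The decomposition is therefore valid. The largest bag has 3 vertices, so the width is 2.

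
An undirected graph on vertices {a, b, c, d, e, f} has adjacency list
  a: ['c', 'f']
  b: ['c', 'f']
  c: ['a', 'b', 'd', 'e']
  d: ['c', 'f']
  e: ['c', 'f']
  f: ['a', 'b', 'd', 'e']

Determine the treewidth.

2

A width-2 tree decomposition is:
Bags: B1 = {c, e, f}  B2 = {c, d, f}  B3 = {b, c, f}  B4 = {a, c, f}
Tree: B1–B2, B2–B3, B3–B4
Every bag has size at most 3, so the width is 3 − 1 = 2 and tw(G) ≤ 2. Since c–e–f–d–c is a cycle in G, G is not acyclic. Forests are exactly the graphs of treewidth ≤ 1, so tw(G) ≥ 2. Therefore the treewidth is 2.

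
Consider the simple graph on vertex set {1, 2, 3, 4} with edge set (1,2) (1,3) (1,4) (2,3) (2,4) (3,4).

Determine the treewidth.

A width-3 tree decomposition is:
Bags: B1 = {1, 2, 3, 4}
Tree: (single bag)
A single bag containing all 4 vertices is trivially a valid decomposition of width 3. Conversely, {1, 2, 3, 4} is a clique of size 4, and the vertices of any clique must share a bag in every tree decomposition; so some bag has ≥ 4 vertices and tw(G) ≥ 3. Hence tw(G) = 3 exactly.

3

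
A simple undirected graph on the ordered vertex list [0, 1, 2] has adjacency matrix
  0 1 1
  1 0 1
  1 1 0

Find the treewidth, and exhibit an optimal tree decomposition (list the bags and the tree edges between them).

Treewidth 2.
One optimal decomposition is:
Bags: B1 = {0, 1, 2}
Tree: (single bag)

With just one bag of size 3, the width is 3 − 1 = 2, so tw(G) ≤ 2. On the other hand G contains the 3-clique {0, 1, 2}. A clique must lie in a single bag of any decomposition, so no decomposition can have width below 2. Therefore the treewidth is 2.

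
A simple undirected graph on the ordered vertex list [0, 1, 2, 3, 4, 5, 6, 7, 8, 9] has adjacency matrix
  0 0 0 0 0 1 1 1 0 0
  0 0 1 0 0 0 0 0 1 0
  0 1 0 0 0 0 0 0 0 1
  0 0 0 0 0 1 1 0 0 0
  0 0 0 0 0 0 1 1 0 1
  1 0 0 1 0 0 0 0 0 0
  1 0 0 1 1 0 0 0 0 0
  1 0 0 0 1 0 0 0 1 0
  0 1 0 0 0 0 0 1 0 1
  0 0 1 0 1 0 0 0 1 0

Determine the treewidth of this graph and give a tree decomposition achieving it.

Every bag has size at most 3, so the width is 3 − 1 = 2 and tw(G) ≤ 2. The edges 5–3–6–0–5 form a cycle, so G is not a tree and its treewidth is at least 2. Therefore the treewidth is 2.

Treewidth 2.
One optimal decomposition is:
Bags: B1 = {0, 3, 5}  B2 = {0, 3, 6}  B3 = {0, 6, 7}  B4 = {4, 6, 7}  B5 = {4, 7, 8}  B6 = {4, 8, 9}  B7 = {1, 8, 9}  B8 = {1, 2, 9}
Tree: B1–B2, B2–B3, B3–B4, B4–B5, B5–B6, B6–B7, B7–B8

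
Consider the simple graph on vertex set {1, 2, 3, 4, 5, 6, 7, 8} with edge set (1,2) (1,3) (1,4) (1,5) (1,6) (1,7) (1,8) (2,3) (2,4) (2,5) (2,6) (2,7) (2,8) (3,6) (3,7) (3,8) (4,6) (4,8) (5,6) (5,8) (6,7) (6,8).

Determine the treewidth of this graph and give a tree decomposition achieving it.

Each bag holds 5 vertices, so the decomposition has width 4, which upper-bounds the treewidth. For the lower bound, the 5 vertices {1, 2, 3, 6, 8} are pairwise adjacent, and any tree decomposition puts a clique entirely inside one bag — forcing width ≥ 4. Combining the bounds, tw(G) = 4.

Treewidth 4.
One such decomposition:
Bags: B1 = {1, 2, 3, 6, 8}  B2 = {1, 2, 5, 6, 8}  B3 = {1, 2, 3, 6, 7}  B4 = {1, 2, 4, 6, 8}
Tree: B1–B2, B1–B3, B2–B4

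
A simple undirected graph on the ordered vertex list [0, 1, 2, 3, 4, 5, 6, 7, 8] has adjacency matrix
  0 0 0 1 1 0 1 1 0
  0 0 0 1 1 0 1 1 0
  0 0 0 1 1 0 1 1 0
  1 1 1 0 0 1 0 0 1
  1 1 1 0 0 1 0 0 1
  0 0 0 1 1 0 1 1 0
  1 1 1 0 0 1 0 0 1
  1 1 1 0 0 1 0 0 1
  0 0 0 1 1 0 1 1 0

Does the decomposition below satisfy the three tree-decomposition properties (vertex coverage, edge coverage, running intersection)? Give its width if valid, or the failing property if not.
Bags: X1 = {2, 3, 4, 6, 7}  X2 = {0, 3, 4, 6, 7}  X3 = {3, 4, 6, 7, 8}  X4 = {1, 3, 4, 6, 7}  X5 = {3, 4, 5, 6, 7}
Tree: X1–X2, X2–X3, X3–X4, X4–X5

Yes; width 4.

Vertex coverage: the bags together contain {0, 1, 2, 3, 4, 5, 6, 7, 8}, the full vertex set. Edge coverage: each edge of G has both endpoints in at least one bag. Running intersection: for every vertex, the bags containing it form a connected subtree. All three properties hold, so this is a valid tree decomposition of width max|bag| − 1 = 4, and hence tw(G) ≤ 4.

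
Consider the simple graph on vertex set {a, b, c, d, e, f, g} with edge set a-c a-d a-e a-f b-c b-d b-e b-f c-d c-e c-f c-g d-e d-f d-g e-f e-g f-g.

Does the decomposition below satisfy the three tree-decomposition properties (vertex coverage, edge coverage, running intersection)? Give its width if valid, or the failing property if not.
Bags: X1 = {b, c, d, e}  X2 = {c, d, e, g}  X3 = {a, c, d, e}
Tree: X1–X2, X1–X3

A tree decomposition must satisfy three properties: every vertex lies in some bag; for every edge, both endpoints lie together in some bag; and for every vertex, the bags containing it form a connected subtree. Here vertex f appears in no bag, so the decomposition is invalid.

No — vertex f appears in no bag.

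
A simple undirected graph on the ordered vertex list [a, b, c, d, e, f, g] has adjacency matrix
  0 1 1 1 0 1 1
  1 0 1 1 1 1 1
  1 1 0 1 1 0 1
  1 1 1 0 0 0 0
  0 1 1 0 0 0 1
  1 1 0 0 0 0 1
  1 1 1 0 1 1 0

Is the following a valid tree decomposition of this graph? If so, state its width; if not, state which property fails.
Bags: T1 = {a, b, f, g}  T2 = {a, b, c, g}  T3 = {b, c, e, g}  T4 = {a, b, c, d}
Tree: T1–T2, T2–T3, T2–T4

Yes; width 3.

Vertex coverage: the bags together contain {a, b, c, d, e, f, g}, the full vertex set. Edge coverage: each edge of G has both endpoints in at least one bag. Running intersection: for every vertex, the bags containing it form a connected subtree. All three properties hold, so this is a valid tree decomposition of width max|bag| − 1 = 3, and hence tw(G) ≤ 3.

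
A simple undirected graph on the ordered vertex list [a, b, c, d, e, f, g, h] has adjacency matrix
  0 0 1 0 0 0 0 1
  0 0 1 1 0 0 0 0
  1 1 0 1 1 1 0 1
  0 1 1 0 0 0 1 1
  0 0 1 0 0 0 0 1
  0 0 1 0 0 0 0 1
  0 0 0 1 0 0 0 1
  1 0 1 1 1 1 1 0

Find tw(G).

2

A width-2 tree decomposition is:
Bags: B1 = {c, d, h}  B2 = {b, c, d}  B3 = {c, e, h}  B4 = {d, g, h}  B5 = {a, c, h}  B6 = {c, f, h}
Tree: B1–B2, B1–B3, B1–B4, B3–B5, B3–B6
Each bag holds 3 vertices, so the decomposition has width 2, which upper-bounds the treewidth. For the lower bound, the 3 vertices {d, g, h} are pairwise adjacent, and any tree decomposition puts a clique entirely inside one bag — forcing width ≥ 2. Therefore the treewidth is 2.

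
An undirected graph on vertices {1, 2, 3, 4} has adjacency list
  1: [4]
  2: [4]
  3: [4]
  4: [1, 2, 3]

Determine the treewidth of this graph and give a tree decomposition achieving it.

Treewidth 1.
One such decomposition:
Bags: B1 = {1, 4}  B2 = {3, 4}  B3 = {2, 4}
Tree: B1–B2, B2–B3

The largest bag has 2 vertices, giving width 1; this decomposition certifies tw(G) ≤ 1. Since G has at least one edge (e.g. 4–1), it is not an edgeless graph, so tw(G) ≥ 1. Combining the bounds, tw(G) = 1.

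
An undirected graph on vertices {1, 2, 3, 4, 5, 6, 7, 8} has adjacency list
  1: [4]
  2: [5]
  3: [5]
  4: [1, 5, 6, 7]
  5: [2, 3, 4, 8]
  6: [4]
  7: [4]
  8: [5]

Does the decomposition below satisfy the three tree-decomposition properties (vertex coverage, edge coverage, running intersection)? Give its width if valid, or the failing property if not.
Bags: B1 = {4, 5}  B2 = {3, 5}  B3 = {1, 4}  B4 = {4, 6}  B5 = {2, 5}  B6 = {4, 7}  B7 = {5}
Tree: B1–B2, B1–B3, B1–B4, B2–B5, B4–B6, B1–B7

A tree decomposition must satisfy three properties: every vertex lies in some bag; for every edge, both endpoints lie together in some bag; and for every vertex, the bags containing it form a connected subtree. Here vertex 8 appears in no bag, so the decomposition is invalid.

No — vertex 8 appears in no bag.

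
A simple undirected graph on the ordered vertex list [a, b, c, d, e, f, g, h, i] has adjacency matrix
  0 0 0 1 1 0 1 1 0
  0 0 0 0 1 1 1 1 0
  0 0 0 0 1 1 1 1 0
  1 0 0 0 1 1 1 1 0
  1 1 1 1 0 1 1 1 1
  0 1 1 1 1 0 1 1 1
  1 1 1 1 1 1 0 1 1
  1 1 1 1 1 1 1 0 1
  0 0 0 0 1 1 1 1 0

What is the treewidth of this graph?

4

A width-4 tree decomposition is:
Bags: B1 = {e, f, g, h, i}  B2 = {b, e, f, g, h}  B3 = {d, e, f, g, h}  B4 = {a, d, e, g, h}  B5 = {c, e, f, g, h}
Tree: B1–B2, B1–B3, B3–B4, B2–B5
The largest bag has 5 vertices, giving width 4; this decomposition certifies tw(G) ≤ 4. On the other hand G contains the 5-clique {a, d, e, g, h}. A clique must lie in a single bag of any decomposition, so no decomposition can have width below 4. Hence tw(G) = 4 exactly.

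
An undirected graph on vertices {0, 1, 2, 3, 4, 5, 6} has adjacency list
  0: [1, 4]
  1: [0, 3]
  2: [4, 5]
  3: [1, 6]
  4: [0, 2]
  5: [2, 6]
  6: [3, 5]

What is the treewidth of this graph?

2

A width-2 tree decomposition is:
Bags: B1 = {0, 2, 4}  B2 = {0, 2, 5}  B3 = {0, 5, 6}  B4 = {0, 3, 6}  B5 = {0, 1, 3}
Tree: B1–B2, B2–B3, B3–B4, B4–B5
Every bag has size at most 3, so the width is 3 − 1 = 2 and tw(G) ≤ 2. For the lower bound, G contains the cycle 0–4–2–5–6–3–1–0, so G is not a forest; only forests have treewidth ≤ 1, hence tw(G) ≥ 2. Therefore the treewidth is 2.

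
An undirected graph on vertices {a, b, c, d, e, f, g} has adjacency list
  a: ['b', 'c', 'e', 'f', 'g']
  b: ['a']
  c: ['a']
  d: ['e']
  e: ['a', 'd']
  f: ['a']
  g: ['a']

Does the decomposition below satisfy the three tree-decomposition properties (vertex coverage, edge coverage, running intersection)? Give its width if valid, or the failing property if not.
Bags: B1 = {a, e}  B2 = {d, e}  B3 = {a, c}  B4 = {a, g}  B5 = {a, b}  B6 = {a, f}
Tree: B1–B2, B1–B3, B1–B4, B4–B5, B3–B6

Every vertex of G appears in some bag (union = {a, b, c, d, e, f, g}); every edge is covered by a bag; and for each vertex v the set of bags containing v is connected in the bag tree. The decomposition is therefore valid. The largest bag has 2 vertices, so the width is 1.

Yes; width 1.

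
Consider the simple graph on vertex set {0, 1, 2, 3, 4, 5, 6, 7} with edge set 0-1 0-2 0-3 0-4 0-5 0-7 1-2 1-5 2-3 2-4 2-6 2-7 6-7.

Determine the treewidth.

A width-2 tree decomposition is:
Bags: B1 = {0, 1, 2}  B2 = {0, 2, 3}  B3 = {0, 2, 7}  B4 = {2, 6, 7}  B5 = {0, 1, 5}  B6 = {0, 2, 4}
Tree: B1–B2, B1–B3, B3–B4, B1–B5, B3–B6
The largest bag has 3 vertices, giving width 2; this decomposition certifies tw(G) ≤ 2. For the lower bound, the 3 vertices {0, 1, 2} are pairwise adjacent, and any tree decomposition puts a clique entirely inside one bag — forcing width ≥ 2. The upper and lower bounds meet at 2, so that is the treewidth.

2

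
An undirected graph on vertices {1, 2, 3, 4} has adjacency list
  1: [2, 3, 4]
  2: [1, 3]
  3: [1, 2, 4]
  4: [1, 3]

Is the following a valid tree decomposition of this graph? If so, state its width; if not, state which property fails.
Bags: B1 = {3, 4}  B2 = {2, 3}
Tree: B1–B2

No — vertex 1 appears in no bag.

A tree decomposition must satisfy three properties: every vertex lies in some bag; for every edge, both endpoints lie together in some bag; and for every vertex, the bags containing it form a connected subtree. Here vertex 1 appears in no bag, so the decomposition is invalid.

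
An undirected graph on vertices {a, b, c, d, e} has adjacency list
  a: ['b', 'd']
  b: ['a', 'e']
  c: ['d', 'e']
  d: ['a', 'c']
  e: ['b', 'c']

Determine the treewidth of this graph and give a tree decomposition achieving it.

Each bag holds 3 vertices, so the decomposition has width 2, which upper-bounds the treewidth. For the lower bound, G contains the cycle e–b–a–d–c–e, so G is not a forest; only forests have treewidth ≤ 1, hence tw(G) ≥ 2. Combining the bounds, tw(G) = 2.

Treewidth 2.
Bags: B1 = {a, b, e}  B2 = {a, d, e}  B3 = {c, d, e}
Tree: B1–B2, B2–B3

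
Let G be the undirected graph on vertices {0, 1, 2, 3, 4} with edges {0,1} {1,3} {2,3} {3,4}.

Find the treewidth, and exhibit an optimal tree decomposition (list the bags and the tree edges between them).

Treewidth 1.
One such decomposition:
Bags: B1 = {3, 4}  B2 = {2, 3}  B3 = {1, 3}  B4 = {0, 1}
Tree: B1–B2, B1–B3, B3–B4

The largest bag has 2 vertices, giving width 1; this decomposition certifies tw(G) ≤ 1. Since G has at least one edge (e.g. 3–4), it is not an edgeless graph, so tw(G) ≥ 1. Therefore the treewidth is 1.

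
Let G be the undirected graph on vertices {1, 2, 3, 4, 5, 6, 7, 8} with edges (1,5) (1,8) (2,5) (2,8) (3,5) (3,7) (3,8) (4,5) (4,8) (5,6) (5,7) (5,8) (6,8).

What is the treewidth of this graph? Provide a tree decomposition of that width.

The largest bag has 3 vertices, giving width 2; this decomposition certifies tw(G) ≤ 2. For the lower bound, the 3 vertices {1, 5, 8} are pairwise adjacent, and any tree decomposition puts a clique entirely inside one bag — forcing width ≥ 2. The upper and lower bounds meet at 2, so that is the treewidth.

Treewidth 2.
One optimal decomposition is:
Bags: B1 = {3, 5, 8}  B2 = {2, 5, 8}  B3 = {1, 5, 8}  B4 = {3, 5, 7}  B5 = {4, 5, 8}  B6 = {5, 6, 8}
Tree: B1–B2, B2–B3, B1–B4, B2–B5, B1–B6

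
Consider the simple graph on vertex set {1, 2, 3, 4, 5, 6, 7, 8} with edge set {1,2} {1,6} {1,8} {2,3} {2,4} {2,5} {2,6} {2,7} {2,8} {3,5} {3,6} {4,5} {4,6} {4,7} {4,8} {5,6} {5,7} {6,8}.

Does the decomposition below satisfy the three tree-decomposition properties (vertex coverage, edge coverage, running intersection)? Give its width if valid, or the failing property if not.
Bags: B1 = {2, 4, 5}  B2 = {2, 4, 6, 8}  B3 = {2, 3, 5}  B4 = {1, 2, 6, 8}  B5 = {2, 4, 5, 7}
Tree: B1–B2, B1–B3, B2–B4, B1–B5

No — edge (6,5) lies in no bag.

A tree decomposition must satisfy three properties: every vertex lies in some bag; for every edge, both endpoints lie together in some bag; and for every vertex, the bags containing it form a connected subtree. Here edge (6,5) lies in no bag, so the decomposition is invalid.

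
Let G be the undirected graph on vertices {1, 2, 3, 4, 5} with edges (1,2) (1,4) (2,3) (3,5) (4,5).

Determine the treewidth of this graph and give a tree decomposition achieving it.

Each bag holds 3 vertices, so the decomposition has width 2, which upper-bounds the treewidth. For the lower bound, G contains the cycle 5–4–1–2–3–5, so G is not a forest; only forests have treewidth ≤ 1, hence tw(G) ≥ 2. Therefore the treewidth is 2.

Treewidth 2.
One such decomposition:
Bags: B1 = {1, 4, 5}  B2 = {1, 2, 5}  B3 = {2, 3, 5}
Tree: B1–B2, B2–B3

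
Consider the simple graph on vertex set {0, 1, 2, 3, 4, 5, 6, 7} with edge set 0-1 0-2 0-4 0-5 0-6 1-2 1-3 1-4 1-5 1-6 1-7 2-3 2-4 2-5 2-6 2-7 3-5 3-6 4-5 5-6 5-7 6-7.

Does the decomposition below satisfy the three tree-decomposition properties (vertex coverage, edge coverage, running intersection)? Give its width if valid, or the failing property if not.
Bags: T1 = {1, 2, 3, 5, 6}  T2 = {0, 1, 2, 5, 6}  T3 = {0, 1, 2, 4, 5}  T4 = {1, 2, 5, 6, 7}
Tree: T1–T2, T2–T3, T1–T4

Yes; width 4.

Vertex coverage: the bags together contain {0, 1, 2, 3, 4, 5, 6, 7}, the full vertex set. Edge coverage: each edge of G has both endpoints in at least one bag. Running intersection: for every vertex, the bags containing it form a connected subtree. All three properties hold, so this is a valid tree decomposition of width max|bag| − 1 = 4, and hence tw(G) ≤ 4.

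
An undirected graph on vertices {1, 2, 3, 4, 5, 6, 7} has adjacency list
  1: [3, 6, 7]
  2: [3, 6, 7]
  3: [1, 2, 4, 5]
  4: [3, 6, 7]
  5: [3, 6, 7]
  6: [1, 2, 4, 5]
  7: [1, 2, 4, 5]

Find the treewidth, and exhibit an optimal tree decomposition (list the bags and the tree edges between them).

Each bag holds 4 vertices, so the decomposition has width 3, which upper-bounds the treewidth. For the lower bound: the 4 vertex sets {3,5}, {1,7}, {6}, {2} are disjoint, each induces a connected subgraph, and every pair is joined by at least one edge of G. Contracting each set to a single vertex therefore yields K_{4} as a minor, and since treewidth is minor-monotone, tw(G) ≥ tw(K_{4}) = 3. The upper and lower bounds meet at 3, so that is the treewidth.

Treewidth 3.
One optimal decomposition is:
Bags: B1 = {3, 5, 6, 7}  B2 = {1, 3, 6, 7}  B3 = {2, 3, 6, 7}  B4 = {3, 4, 6, 7}
Tree: B1–B2, B2–B3, B3–B4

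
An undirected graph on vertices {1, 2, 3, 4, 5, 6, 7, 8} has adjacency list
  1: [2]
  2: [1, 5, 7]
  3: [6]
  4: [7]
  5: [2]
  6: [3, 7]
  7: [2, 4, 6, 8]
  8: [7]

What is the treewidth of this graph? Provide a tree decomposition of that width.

Treewidth 1.
One such decomposition:
Bags: B1 = {4, 7}  B2 = {2, 7}  B3 = {1, 2}  B4 = {7, 8}  B5 = {6, 7}  B6 = {3, 6}  B7 = {2, 5}
Tree: B1–B2, B2–B3, B1–B4, B2–B5, B5–B6, B3–B7

Every bag has size at most 2, so the width is 2 − 1 = 1 and tw(G) ≤ 1. Since G has at least one edge (e.g. 7–4), it is not an edgeless graph, so tw(G) ≥ 1. The upper and lower bounds meet at 1, so that is the treewidth.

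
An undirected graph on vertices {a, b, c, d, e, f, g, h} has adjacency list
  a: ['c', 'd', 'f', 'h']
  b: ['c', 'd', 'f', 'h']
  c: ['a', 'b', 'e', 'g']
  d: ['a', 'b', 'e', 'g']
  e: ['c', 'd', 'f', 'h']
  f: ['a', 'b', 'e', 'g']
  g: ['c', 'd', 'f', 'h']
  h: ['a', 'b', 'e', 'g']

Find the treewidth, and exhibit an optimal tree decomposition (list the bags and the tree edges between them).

Treewidth 4.
One optimal decomposition is:
Bags: B1 = {a, b, e, f, g}  B2 = {a, b, e, g, h}  B3 = {a, b, c, e, g}  B4 = {a, b, d, e, g}
Tree: B1–B2, B2–B3, B3–B4

Each bag holds 5 vertices, so the decomposition has width 4, which upper-bounds the treewidth. For the lower bound: the 5 vertex sets {e,f}, {g,h}, {a,c}, {b}, {d} are disjoint, each induces a connected subgraph, and every pair is joined by at least one edge of G. Contracting each set to a single vertex therefore yields K_{5} as a minor, and since treewidth is minor-monotone, tw(G) ≥ tw(K_{5}) = 4. Combining the bounds, tw(G) = 4.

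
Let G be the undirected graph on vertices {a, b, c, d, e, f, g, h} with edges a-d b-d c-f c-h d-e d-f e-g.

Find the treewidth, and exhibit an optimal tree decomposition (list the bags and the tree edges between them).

Every bag has size at most 2, so the width is 2 − 1 = 1 and tw(G) ≤ 1. G has an edge, so its treewidth is at least 1. The upper and lower bounds meet at 1, so that is the treewidth.

Treewidth 1.
One such decomposition:
Bags: B1 = {d, f}  B2 = {b, d}  B3 = {d, e}  B4 = {c, f}  B5 = {c, h}  B6 = {e, g}  B7 = {a, d}
Tree: B1–B2, B2–B3, B1–B4, B4–B5, B3–B6, B2–B7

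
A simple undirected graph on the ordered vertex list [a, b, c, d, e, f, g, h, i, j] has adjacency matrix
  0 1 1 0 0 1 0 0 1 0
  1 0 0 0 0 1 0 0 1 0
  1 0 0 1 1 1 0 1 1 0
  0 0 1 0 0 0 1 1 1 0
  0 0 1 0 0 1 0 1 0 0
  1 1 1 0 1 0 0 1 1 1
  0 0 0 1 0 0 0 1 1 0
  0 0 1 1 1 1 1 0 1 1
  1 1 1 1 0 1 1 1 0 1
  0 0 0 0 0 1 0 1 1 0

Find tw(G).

3

A width-3 tree decomposition is:
Bags: B1 = {c, f, h, i}  B2 = {c, d, h, i}  B3 = {c, e, f, h}  B4 = {d, g, h, i}  B5 = {a, c, f, i}  B6 = {a, b, f, i}  B7 = {f, h, i, j}
Tree: B1–B2, B1–B3, B2–B4, B1–B5, B5–B6, B1–B7
Each bag holds 4 vertices, so the decomposition has width 3, which upper-bounds the treewidth. On the other hand G contains the 4-clique {c, e, f, h}. A clique must lie in a single bag of any decomposition, so no decomposition can have width below 3. Combining the bounds, tw(G) = 3.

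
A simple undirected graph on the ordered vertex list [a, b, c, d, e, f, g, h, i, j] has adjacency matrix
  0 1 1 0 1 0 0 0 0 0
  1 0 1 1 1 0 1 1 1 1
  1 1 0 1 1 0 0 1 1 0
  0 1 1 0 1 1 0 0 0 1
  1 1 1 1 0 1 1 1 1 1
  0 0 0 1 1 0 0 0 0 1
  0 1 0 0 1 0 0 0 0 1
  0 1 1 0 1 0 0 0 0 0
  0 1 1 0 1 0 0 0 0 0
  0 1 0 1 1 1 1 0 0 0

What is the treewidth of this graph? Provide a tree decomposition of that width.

The largest bag has 4 vertices, giving width 3; this decomposition certifies tw(G) ≤ 3. On the other hand G contains the 4-clique {d, e, f, j}. A clique must lie in a single bag of any decomposition, so no decomposition can have width below 3. Combining the bounds, tw(G) = 3.

Treewidth 3.
Bags: B1 = {b, c, d, e}  B2 = {b, d, e, j}  B3 = {d, e, f, j}  B4 = {b, c, e, i}  B5 = {b, e, g, j}  B6 = {b, c, e, h}  B7 = {a, b, c, e}
Tree: B1–B2, B2–B3, B1–B4, B2–B5, B4–B6, B1–B7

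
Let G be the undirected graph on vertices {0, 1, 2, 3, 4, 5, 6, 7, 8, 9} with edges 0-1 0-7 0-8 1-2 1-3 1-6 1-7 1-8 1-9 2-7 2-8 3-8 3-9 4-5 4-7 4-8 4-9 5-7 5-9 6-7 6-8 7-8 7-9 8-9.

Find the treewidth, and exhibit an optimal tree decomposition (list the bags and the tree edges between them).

Every bag has size at most 4, so the width is 4 − 1 = 3 and tw(G) ≤ 3. Conversely, {1, 3, 8, 9} is a clique of size 4, and the vertices of any clique must share a bag in every tree decomposition; so some bag has ≥ 4 vertices and tw(G) ≥ 3. Combining the bounds, tw(G) = 3.

Treewidth 3.
Bags: B1 = {4, 7, 8, 9}  B2 = {1, 7, 8, 9}  B3 = {1, 6, 7, 8}  B4 = {1, 3, 8, 9}  B5 = {1, 2, 7, 8}  B6 = {4, 5, 7, 9}  B7 = {0, 1, 7, 8}
Tree: B1–B2, B2–B3, B2–B4, B3–B5, B1–B6, B3–B7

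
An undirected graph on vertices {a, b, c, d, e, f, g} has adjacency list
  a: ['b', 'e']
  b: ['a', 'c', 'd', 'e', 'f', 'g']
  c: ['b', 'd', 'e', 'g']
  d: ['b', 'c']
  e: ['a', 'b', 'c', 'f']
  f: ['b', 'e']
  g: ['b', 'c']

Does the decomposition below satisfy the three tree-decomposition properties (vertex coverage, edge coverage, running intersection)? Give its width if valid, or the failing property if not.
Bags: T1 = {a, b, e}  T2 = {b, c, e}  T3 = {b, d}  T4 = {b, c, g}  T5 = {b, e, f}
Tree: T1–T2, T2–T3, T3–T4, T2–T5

A tree decomposition must satisfy three properties: every vertex lies in some bag; for every edge, both endpoints lie together in some bag; and for every vertex, the bags containing it form a connected subtree. Here edge (c,d) lies in no bag, so the decomposition is invalid.

No — edge (c,d) lies in no bag.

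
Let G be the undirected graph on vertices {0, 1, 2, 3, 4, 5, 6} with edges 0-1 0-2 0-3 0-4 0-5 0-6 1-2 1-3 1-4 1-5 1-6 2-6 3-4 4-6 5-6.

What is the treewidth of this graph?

A width-3 tree decomposition is:
Bags: B1 = {0, 1, 2, 6}  B2 = {0, 1, 5, 6}  B3 = {0, 1, 4, 6}  B4 = {0, 1, 3, 4}
Tree: B1–B2, B1–B3, B3–B4
Every bag has size at most 4, so the width is 4 − 1 = 3 and tw(G) ≤ 3. Conversely, {0, 1, 3, 4} is a clique of size 4, and the vertices of any clique must share a bag in every tree decomposition; so some bag has ≥ 4 vertices and tw(G) ≥ 3. Hence tw(G) = 3 exactly.

3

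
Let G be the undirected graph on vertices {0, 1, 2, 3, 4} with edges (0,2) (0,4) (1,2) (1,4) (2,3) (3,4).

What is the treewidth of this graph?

2

A width-2 tree decomposition is:
Bags: B1 = {2, 3, 4}  B2 = {0, 2, 4}  B3 = {1, 2, 4}
Tree: B1–B2, B2–B3
The largest bag has 3 vertices, giving width 2; this decomposition certifies tw(G) ≤ 2. For the lower bound, G contains the cycle 2–3–4–0–2, so G is not a forest; only forests have treewidth ≤ 1, hence tw(G) ≥ 2. Combining the bounds, tw(G) = 2.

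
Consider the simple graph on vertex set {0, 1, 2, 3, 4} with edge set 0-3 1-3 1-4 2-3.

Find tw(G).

1

A width-1 tree decomposition is:
Bags: B1 = {0, 3}  B2 = {1, 3}  B3 = {2, 3}  B4 = {1, 4}
Tree: B1–B2, B2–B3, B2–B4
The largest bag has 2 vertices, giving width 1; this decomposition certifies tw(G) ≤ 1. Since G has at least one edge (e.g. 0–3), it is not an edgeless graph, so tw(G) ≥ 1. Combining the bounds, tw(G) = 1.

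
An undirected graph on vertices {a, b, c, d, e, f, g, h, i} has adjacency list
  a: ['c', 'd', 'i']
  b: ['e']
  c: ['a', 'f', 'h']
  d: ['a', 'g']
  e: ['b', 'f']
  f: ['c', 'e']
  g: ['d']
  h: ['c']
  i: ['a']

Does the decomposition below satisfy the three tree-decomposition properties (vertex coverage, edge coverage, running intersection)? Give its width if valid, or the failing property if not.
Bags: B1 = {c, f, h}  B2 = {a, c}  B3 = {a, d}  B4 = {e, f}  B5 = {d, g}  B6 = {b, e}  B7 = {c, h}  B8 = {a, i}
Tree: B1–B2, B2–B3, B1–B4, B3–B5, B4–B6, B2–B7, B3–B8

A tree decomposition must satisfy three properties: every vertex lies in some bag; for every edge, both endpoints lie together in some bag; and for every vertex, the bags containing it form a connected subtree. Here bags containing vertex h are not connected in the tree, so the decomposition is invalid.

No — bags containing vertex h are not connected in the tree.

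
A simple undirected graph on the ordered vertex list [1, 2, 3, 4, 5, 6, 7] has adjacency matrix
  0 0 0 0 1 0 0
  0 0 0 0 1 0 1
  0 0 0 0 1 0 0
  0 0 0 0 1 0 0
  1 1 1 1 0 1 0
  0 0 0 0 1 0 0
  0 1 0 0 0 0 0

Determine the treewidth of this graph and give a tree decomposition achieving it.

The largest bag has 2 vertices, giving width 1; this decomposition certifies tw(G) ≤ 1. Any graph with an edge has treewidth ≥ 1, and G has the edge 5–6. Combining the bounds, tw(G) = 1.

Treewidth 1.
One optimal decomposition is:
Bags: B1 = {5, 6}  B2 = {2, 5}  B3 = {4, 5}  B4 = {3, 5}  B5 = {2, 7}  B6 = {1, 5}
Tree: B1–B2, B1–B3, B1–B4, B2–B5, B1–B6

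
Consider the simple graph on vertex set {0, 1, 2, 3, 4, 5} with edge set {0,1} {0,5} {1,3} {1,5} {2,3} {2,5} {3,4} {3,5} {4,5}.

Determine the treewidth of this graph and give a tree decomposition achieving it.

Each bag holds 3 vertices, so the decomposition has width 2, which upper-bounds the treewidth. For the lower bound, the 3 vertices {0, 1, 5} are pairwise adjacent, and any tree decomposition puts a clique entirely inside one bag — forcing width ≥ 2. Hence tw(G) = 2 exactly.

Treewidth 2.
One such decomposition:
Bags: B1 = {1, 3, 5}  B2 = {2, 3, 5}  B3 = {0, 1, 5}  B4 = {3, 4, 5}
Tree: B1–B2, B1–B3, B1–B4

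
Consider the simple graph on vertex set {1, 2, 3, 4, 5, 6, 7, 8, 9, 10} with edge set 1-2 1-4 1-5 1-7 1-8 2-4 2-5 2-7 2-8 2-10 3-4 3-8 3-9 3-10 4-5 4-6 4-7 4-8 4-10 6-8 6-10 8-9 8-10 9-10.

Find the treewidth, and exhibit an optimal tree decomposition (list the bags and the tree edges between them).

Each bag holds 4 vertices, so the decomposition has width 3, which upper-bounds the treewidth. For the lower bound, the 4 vertices {3, 8, 9, 10} are pairwise adjacent, and any tree decomposition puts a clique entirely inside one bag — forcing width ≥ 3. Therefore the treewidth is 3.

Treewidth 3.
One optimal decomposition is:
Bags: B1 = {4, 6, 8, 10}  B2 = {3, 4, 8, 10}  B3 = {2, 4, 8, 10}  B4 = {3, 8, 9, 10}  B5 = {1, 2, 4, 8}  B6 = {1, 2, 4, 7}  B7 = {1, 2, 4, 5}
Tree: B1–B2, B2–B3, B2–B4, B3–B5, B5–B6, B5–B7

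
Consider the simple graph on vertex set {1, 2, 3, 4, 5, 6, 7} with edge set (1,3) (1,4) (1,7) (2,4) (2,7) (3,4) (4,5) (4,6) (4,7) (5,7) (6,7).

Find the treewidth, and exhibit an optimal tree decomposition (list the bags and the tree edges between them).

The largest bag has 3 vertices, giving width 2; this decomposition certifies tw(G) ≤ 2. For the lower bound, the 3 vertices {1, 3, 4} are pairwise adjacent, and any tree decomposition puts a clique entirely inside one bag — forcing width ≥ 2. Combining the bounds, tw(G) = 2.

Treewidth 2.
One optimal decomposition is:
Bags: B1 = {4, 5, 7}  B2 = {2, 4, 7}  B3 = {4, 6, 7}  B4 = {1, 4, 7}  B5 = {1, 3, 4}
Tree: B1–B2, B1–B3, B3–B4, B4–B5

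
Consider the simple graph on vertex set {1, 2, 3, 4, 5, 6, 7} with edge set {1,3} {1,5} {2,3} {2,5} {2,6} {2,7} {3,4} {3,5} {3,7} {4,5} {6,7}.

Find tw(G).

2

A width-2 tree decomposition is:
Bags: B1 = {2, 3, 5}  B2 = {2, 3, 7}  B3 = {3, 4, 5}  B4 = {2, 6, 7}  B5 = {1, 3, 5}
Tree: B1–B2, B1–B3, B2–B4, B1–B5
Every bag has size at most 3, so the width is 3 − 1 = 2 and tw(G) ≤ 2. Conversely, {1, 3, 5} is a clique of size 3, and the vertices of any clique must share a bag in every tree decomposition; so some bag has ≥ 3 vertices and tw(G) ≥ 2. Hence tw(G) = 2 exactly.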